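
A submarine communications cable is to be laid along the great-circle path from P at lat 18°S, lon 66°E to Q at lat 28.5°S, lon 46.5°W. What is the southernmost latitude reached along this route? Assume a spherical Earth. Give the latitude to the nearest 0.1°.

The great circle lies in the plane with unit normal n̂ = (p₁ × p₂)/|p₁ × p₂|.
Here n̂_z ≈ -0.784; the vertex latitude is φ_max = arccos|n̂_z| ≈ 38.4°.
Check via Clairaut: cos φ_max = |cos φ₁| · sin C = cos(18.0°)·sin(124.5°) ≈ 0.784, again giving ≈ 38.4°.

≈ 38.4°S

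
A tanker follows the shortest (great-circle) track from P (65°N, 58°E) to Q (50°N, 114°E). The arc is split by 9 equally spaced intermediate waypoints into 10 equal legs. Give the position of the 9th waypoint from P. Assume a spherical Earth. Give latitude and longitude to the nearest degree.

≈ (52°N, 111°E)

Convert each endpoint to a unit vector on the sphere (x = cos φ cos λ, y = cos φ sin λ, z = sin φ).
The central angle between the endpoints is δ = arccos(p₁·p₂) ≈ 0.562 rad (32.2°).
Interpolate at f = 9/10 with slerp weights a = sin((1−f)δ)/sin δ ≈ 0.105, b = sin(fδ)/sin δ ≈ 0.909.
p = a·p₁ + b·p₂ ≈ (-0.214, 0.572, 0.792); φ = arcsin(p_z) ≈ 52.38°, λ = atan2(p_y, p_x) ≈ 110.53°.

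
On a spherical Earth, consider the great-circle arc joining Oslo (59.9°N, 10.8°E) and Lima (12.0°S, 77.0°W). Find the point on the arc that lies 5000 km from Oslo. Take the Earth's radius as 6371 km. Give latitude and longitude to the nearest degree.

Write both endpoints as unit vectors p₁, p₂ with components (cos φ cos λ, cos φ sin λ, sin φ).
The central angle between the endpoints is δ = arccos(p₁·p₂) ≈ 1.733 rad (99.3°). The total great-circle distance is δ·R ≈ 1.733 × 6371 ≈ 11038 km, so the target fraction is f = 5000/11038 ≈ 0.453.
Interpolate at f ≈ 0.453 with slerp weights a = sin((1−f)δ)/sin δ ≈ 0.823, b = sin(fδ)/sin δ ≈ 0.716.
p = a·p₁ + b·p₂ ≈ (0.563, -0.605, 0.563); φ = arcsin(p_z) ≈ 34.26°, λ = atan2(p_y, p_x) ≈ -47.07°.

≈ (34°N, 47°W)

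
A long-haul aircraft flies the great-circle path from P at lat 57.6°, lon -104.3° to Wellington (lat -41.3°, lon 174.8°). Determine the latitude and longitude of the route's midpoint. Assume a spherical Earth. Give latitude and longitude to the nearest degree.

Write both endpoints as unit vectors p₁, p₂ with components (cos φ cos λ, cos φ sin λ, sin φ).
The central angle between the endpoints is δ = arccos(p₁·p₂) ≈ 2.087 rad (119.6°).
Interpolate at f = 1/2 with slerp weights a = sin((1−f)δ)/sin δ ≈ 0.994, b = sin(fδ)/sin δ ≈ 0.994.
p = a·p₁ + b·p₂ ≈ (-0.875, -0.448, 0.183); φ = arcsin(p_z) ≈ 10.55°, λ = atan2(p_y, p_x) ≈ -152.87°.

≈ lat 11°, lon -153°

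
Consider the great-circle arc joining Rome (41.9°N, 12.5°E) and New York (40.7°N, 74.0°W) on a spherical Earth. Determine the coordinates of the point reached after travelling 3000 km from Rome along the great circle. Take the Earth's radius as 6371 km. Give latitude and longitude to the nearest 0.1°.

Convert each endpoint to a unit vector on the sphere (x = cos φ cos λ, y = cos φ sin λ, z = sin φ).
The central angle between the endpoints is δ = arccos(p₁·p₂) ≈ 1.082 rad (62.0°). The total great-circle distance is δ·R ≈ 1.082 × 6371 ≈ 6891 km, so the target fraction is f = 3000/6891 ≈ 0.435.
Interpolate at f ≈ 0.435 with slerp weights a = sin((1−f)δ)/sin δ ≈ 0.650, b = sin(fδ)/sin δ ≈ 0.514.
p = a·p₁ + b·p₂ ≈ (0.579, -0.270, 0.769); φ = arcsin(p_z) ≈ 50.26°, λ = atan2(p_y, p_x) ≈ -24.97°.

≈ (50.3°N, 25.0°W)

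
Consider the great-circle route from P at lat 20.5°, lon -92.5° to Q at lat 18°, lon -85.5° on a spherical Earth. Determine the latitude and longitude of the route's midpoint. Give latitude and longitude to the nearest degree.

Write both endpoints as unit vectors p₁, p₂ with components (cos φ cos λ, cos φ sin λ, sin φ).
The central angle between the endpoints is δ = arccos(p₁·p₂) ≈ 0.123 rad (7.1°).
Interpolate at f = 1/2 with slerp weights a = sin((1−f)δ)/sin δ ≈ 0.501, b = sin(fδ)/sin δ ≈ 0.501.
p = a·p₁ + b·p₂ ≈ (0.017, -0.944, 0.330); φ = arcsin(p_z) ≈ 19.28°, λ = atan2(p_y, p_x) ≈ -88.97°.

≈ lat 19°, lon -89°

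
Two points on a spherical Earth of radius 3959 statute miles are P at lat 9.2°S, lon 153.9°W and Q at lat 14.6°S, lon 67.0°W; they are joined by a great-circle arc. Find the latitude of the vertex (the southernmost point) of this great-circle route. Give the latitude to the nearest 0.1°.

≈ 16.7°S

The great circle lies in the plane with unit normal n̂ = (p₁ × p₂)/|p₁ × p₂|.
Here n̂_z ≈ +0.958; the vertex latitude is φ_max = arccos|n̂_z| ≈ 16.7°.
Check via Clairaut: cos φ_max = |cos φ₁| · sin C = cos(9.2°)·sin(104.0°) ≈ 0.958, again giving ≈ 16.7°.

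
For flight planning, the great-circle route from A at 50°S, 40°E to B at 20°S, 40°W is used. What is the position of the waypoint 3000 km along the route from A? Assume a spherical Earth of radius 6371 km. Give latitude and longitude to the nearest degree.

≈ 45°S, 0°E

Convert each endpoint to a unit vector on the sphere (x = cos φ cos λ, y = cos φ sin λ, z = sin φ).
The central angle between the endpoints is δ = arccos(p₁·p₂) ≈ 1.195 rad (68.5°). The total great-circle distance is δ·R ≈ 1.195 × 6371 ≈ 7614 km, so the target fraction is f = 3000/7614 ≈ 0.394.
Interpolate at f ≈ 0.394 with slerp weights a = sin((1−f)δ)/sin δ ≈ 0.712, b = sin(fδ)/sin δ ≈ 0.488.
p = a·p₁ + b·p₂ ≈ (0.702, -0.000, -0.712); φ = arcsin(p_z) ≈ -45.43°, λ = atan2(p_y, p_x) ≈ -0.02°.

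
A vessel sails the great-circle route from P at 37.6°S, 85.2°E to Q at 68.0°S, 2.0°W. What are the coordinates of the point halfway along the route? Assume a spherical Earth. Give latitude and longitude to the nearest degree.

Convert each endpoint to a unit vector on the sphere (x = cos φ cos λ, y = cos φ sin λ, z = sin φ).
The central angle between the endpoints is δ = arccos(p₁·p₂) ≈ 0.952 rad (54.5°).
Interpolate at f = 1/2 with slerp weights a = sin((1−f)δ)/sin δ ≈ 0.563, b = sin(fδ)/sin δ ≈ 0.563.
p = a·p₁ + b·p₂ ≈ (0.248, 0.437, -0.865); φ = arcsin(p_z) ≈ -59.85°, λ = atan2(p_y, p_x) ≈ 60.42°.

≈ 60°S, 60°E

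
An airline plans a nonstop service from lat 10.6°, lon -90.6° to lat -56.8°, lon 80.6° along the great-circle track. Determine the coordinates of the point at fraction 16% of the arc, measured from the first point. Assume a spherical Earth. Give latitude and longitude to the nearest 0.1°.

≈ lat -10.6°, lon -88.2°

From cos δ = sin φ₁ sin φ₂ + cos φ₁ cos φ₂ cos Δλ, the central angle is δ ≈ 2.327 rad (133.3°).
Interpolate at f = 0.16 with slerp weights a = sin((1−f)δ)/sin δ ≈ 1.274, b = sin(fδ)/sin δ ≈ 0.500.
p = a·p₁ + b·p₂ ≈ (0.032, -0.982, -0.184); φ = arcsin(p_z) ≈ -10.59°, λ = atan2(p_y, p_x) ≈ -88.16°.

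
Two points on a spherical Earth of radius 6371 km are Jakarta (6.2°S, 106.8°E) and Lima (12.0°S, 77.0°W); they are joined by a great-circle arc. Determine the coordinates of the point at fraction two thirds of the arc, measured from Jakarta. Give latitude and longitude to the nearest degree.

Write both endpoints as unit vectors p₁, p₂ with components (cos φ cos λ, cos φ sin λ, sin φ).
The central angle between the endpoints is δ = arccos(p₁·p₂) ≈ 2.817 rad (161.4°).
Interpolate at f = 2/3 with slerp weights a = sin((1−f)δ)/sin δ ≈ 2.532, b = sin(fδ)/sin δ ≈ 2.990.
p = a·p₁ + b·p₂ ≈ (-0.070, -0.440, -0.895); φ = arcsin(p_z) ≈ -63.52°, λ = atan2(p_y, p_x) ≈ -98.97°.

≈ 64°S, 99°W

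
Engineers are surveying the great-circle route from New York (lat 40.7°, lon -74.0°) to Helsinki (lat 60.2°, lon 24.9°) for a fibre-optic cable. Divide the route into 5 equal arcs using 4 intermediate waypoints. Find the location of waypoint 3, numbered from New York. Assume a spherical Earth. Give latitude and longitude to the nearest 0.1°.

≈ lat 63.3°, lon -26.3°

Convert each endpoint to a unit vector on the sphere (x = cos φ cos λ, y = cos φ sin λ, z = sin φ).
The central angle between the endpoints is δ = arccos(p₁·p₂) ≈ 1.038 rad (59.5°).
Interpolate at f = 3/5 with slerp weights a = sin((1−f)δ)/sin δ ≈ 0.468, b = sin(fδ)/sin δ ≈ 0.677.
p = a·p₁ + b·p₂ ≈ (0.403, -0.200, 0.893); φ = arcsin(p_z) ≈ 63.27°, λ = atan2(p_y, p_x) ≈ -26.34°.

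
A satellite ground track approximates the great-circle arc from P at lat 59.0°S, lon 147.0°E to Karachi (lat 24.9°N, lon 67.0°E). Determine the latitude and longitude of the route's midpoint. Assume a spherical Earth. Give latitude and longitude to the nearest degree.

Write both endpoints as unit vectors p₁, p₂ with components (cos φ cos λ, cos φ sin λ, sin φ).
The central angle between the endpoints is δ = arccos(p₁·p₂) ≈ 1.854 rad (106.2°).
Interpolate at f = 1/2 with slerp weights a = sin((1−f)δ)/sin δ ≈ 0.833, b = sin(fδ)/sin δ ≈ 0.833.
p = a·p₁ + b·p₂ ≈ (-0.065, 0.929, -0.363); φ = arcsin(p_z) ≈ -21.31°, λ = atan2(p_y, p_x) ≈ 93.98°.

≈ lat 21°S, lon 94°E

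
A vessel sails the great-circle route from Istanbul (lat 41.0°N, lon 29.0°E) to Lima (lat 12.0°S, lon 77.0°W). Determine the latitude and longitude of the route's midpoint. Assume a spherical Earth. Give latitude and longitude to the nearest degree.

≈ lat 23°N, lon 34°W

Convert each endpoint to a unit vector on the sphere (x = cos φ cos λ, y = cos φ sin λ, z = sin φ).
The central angle between the endpoints is δ = arccos(p₁·p₂) ≈ 1.918 rad (109.9°).
Interpolate at f = 1/2 with slerp weights a = sin((1−f)δ)/sin δ ≈ 0.870, b = sin(fδ)/sin δ ≈ 0.870.
p = a·p₁ + b·p₂ ≈ (0.766, -0.511, 0.390); φ = arcsin(p_z) ≈ 22.96°, λ = atan2(p_y, p_x) ≈ -33.71°.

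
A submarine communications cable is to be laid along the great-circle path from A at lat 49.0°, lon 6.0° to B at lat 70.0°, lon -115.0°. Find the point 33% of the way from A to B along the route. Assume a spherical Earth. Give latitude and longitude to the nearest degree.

The haversine formula gives a central angle δ ≈ 0.935 rad (53.6°) between the endpoints.
Interpolate at f = 0.33 with slerp weights a = sin((1−f)δ)/sin δ ≈ 0.729, b = sin(fδ)/sin δ ≈ 0.377.
p = a·p₁ + b·p₂ ≈ (0.421, -0.067, 0.905); φ = arcsin(p_z) ≈ 64.77°, λ = atan2(p_y, p_x) ≈ -9.05°.

≈ lat 65°, lon -9°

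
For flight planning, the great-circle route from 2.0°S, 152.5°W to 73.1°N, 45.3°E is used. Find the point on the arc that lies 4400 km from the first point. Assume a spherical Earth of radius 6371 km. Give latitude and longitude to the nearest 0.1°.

Convert each endpoint to a unit vector on the sphere (x = cos φ cos λ, y = cos φ sin λ, z = sin φ).
The central angle between the endpoints is δ = arccos(p₁·p₂) ≈ 1.886 rad (108.1°). The total great-circle distance is δ·R ≈ 1.886 × 6371 ≈ 12016 km, so the target fraction is f = 4400/12016 ≈ 0.366.
Interpolate at f ≈ 0.366 with slerp weights a = sin((1−f)δ)/sin δ ≈ 0.979, b = sin(fδ)/sin δ ≈ 0.670.
p = a·p₁ + b·p₂ ≈ (-0.730, -0.313, 0.607); φ = arcsin(p_z) ≈ 37.37°, λ = atan2(p_y, p_x) ≈ -156.80°.

≈ 37.4°N, 156.8°W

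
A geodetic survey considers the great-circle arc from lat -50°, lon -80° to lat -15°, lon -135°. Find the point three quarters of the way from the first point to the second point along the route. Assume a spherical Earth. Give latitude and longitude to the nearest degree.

≈ lat -26°, lon -125°

Convert each endpoint to a unit vector on the sphere (x = cos φ cos λ, y = cos φ sin λ, z = sin φ).
The central angle between the endpoints is δ = arccos(p₁·p₂) ≈ 0.983 rad (56.3°).
Interpolate at f = 3/4 with slerp weights a = sin((1−f)δ)/sin δ ≈ 0.292, b = sin(fδ)/sin δ ≈ 0.808.
p = a·p₁ + b·p₂ ≈ (-0.519, -0.737, -0.433); φ = arcsin(p_z) ≈ -25.66°, λ = atan2(p_y, p_x) ≈ -125.17°.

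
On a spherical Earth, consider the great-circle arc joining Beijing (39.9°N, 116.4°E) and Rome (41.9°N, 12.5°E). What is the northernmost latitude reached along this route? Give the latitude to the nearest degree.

The great circle lies in the plane with unit normal n̂ = (p₁ × p₂)/|p₁ × p₂|.
Here n̂_z ≈ -0.579; the vertex latitude is φ_max = arccos|n̂_z| ≈ 54.6°.

≈ 55°N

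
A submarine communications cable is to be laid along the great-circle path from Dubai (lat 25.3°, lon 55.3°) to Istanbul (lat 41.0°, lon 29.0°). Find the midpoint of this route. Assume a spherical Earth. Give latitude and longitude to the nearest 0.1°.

≈ lat 33.8°, lon 43.4°

Convert each endpoint to a unit vector on the sphere (x = cos φ cos λ, y = cos φ sin λ, z = sin φ).
The central angle between the endpoints is δ = arccos(p₁·p₂) ≈ 0.469 rad (26.9°).
Interpolate at f = 1/2 with slerp weights a = sin((1−f)δ)/sin δ ≈ 0.514, b = sin(fδ)/sin δ ≈ 0.514.
p = a·p₁ + b·p₂ ≈ (0.604, 0.570, 0.557); φ = arcsin(p_z) ≈ 33.84°, λ = atan2(p_y, p_x) ≈ 43.36°.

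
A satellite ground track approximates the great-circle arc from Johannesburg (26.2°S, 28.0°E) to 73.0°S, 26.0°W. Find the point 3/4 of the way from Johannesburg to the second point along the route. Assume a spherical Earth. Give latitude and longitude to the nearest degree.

Write both endpoints as unit vectors p₁, p₂ with components (cos φ cos λ, cos φ sin λ, sin φ).
The central angle between the endpoints is δ = arccos(p₁·p₂) ≈ 0.956 rad (54.8°).
Interpolate at f = 3/4 with slerp weights a = sin((1−f)δ)/sin δ ≈ 0.290, b = sin(fδ)/sin δ ≈ 0.804.
p = a·p₁ + b·p₂ ≈ (0.441, 0.019, -0.897); φ = arcsin(p_z) ≈ -63.80°, λ = atan2(p_y, p_x) ≈ 2.46°.

≈ 64°S, 2°E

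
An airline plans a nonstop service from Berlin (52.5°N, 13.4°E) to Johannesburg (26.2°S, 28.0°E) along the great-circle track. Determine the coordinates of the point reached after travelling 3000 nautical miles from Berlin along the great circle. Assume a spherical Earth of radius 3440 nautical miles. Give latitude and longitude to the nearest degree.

From cos δ = sin φ₁ sin φ₂ + cos φ₁ cos φ₂ cos Δλ, the central angle is δ ≈ 1.392 rad (79.7°). The total great-circle distance is δ·R ≈ 1.392 × 3440 ≈ 4787 nmi, so the target fraction is f = 3000/4787 ≈ 0.627.
Interpolate at f ≈ 0.627 with slerp weights a = sin((1−f)δ)/sin δ ≈ 0.504, b = sin(fδ)/sin δ ≈ 0.778.
p = a·p₁ + b·p₂ ≈ (0.915, 0.399, 0.057); φ = arcsin(p_z) ≈ 3.25°, λ = atan2(p_y, p_x) ≈ 23.55°.

≈ 3°N, 24°E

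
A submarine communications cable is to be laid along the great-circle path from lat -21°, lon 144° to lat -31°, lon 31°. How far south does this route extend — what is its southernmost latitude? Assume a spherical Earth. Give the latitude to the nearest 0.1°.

The great circle lies in the plane with unit normal n̂ = (p₁ × p₂)/|p₁ × p₂|.
Here n̂_z ≈ -0.743; the vertex latitude is φ_max = arccos|n̂_z| ≈ 42.0°.
Check via Clairaut: cos φ_max = |cos φ₁| · sin C = cos(21.0°)·sin(127.3°) ≈ 0.743, again giving ≈ 42.0°.

≈ -42.0°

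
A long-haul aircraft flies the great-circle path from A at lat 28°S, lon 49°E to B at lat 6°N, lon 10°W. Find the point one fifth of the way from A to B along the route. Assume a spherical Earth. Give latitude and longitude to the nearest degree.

From cos δ = sin φ₁ sin φ₂ + cos φ₁ cos φ₂ cos Δλ, the central angle is δ ≈ 1.156 rad (66.2°).
Interpolate at f = 1/5 with slerp weights a = sin((1−f)δ)/sin δ ≈ 0.872, b = sin(fδ)/sin δ ≈ 0.250.
p = a·p₁ + b·p₂ ≈ (0.751, 0.538, -0.383); φ = arcsin(p_z) ≈ -22.55°, λ = atan2(p_y, p_x) ≈ 35.64°.

≈ lat 23°S, lon 36°E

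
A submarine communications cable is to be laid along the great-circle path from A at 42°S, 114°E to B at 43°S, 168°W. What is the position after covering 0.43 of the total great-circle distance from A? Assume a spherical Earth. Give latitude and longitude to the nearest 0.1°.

≈ 49.5°S, 146.7°E

From cos δ = sin φ₁ sin φ₂ + cos φ₁ cos φ₂ cos Δλ, the central angle is δ ≈ 0.965 rad (55.3°).
Interpolate at f = 0.43 with slerp weights a = sin((1−f)δ)/sin δ ≈ 0.636, b = sin(fδ)/sin δ ≈ 0.490.
p = a·p₁ + b·p₂ ≈ (-0.543, 0.357, -0.760); φ = arcsin(p_z) ≈ -49.46°, λ = atan2(p_y, p_x) ≈ 146.67°.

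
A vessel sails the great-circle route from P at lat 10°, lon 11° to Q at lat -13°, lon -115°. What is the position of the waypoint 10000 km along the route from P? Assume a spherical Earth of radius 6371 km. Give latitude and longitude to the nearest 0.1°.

≈ lat -8.7°, lon -77.4°

The haversine formula gives a central angle δ ≈ 2.218 rad (127.1°) between the endpoints. The total great-circle distance is δ·R ≈ 2.218 × 6371 ≈ 14132 km, so the target fraction is f = 10000/14132 ≈ 0.708.
Interpolate at f ≈ 0.708 with slerp weights a = sin((1−f)δ)/sin δ ≈ 0.757, b = sin(fδ)/sin δ ≈ 1.254.
p = a·p₁ + b·p₂ ≈ (0.216, -0.965, -0.151); φ = arcsin(p_z) ≈ -8.66°, λ = atan2(p_y, p_x) ≈ -77.39°.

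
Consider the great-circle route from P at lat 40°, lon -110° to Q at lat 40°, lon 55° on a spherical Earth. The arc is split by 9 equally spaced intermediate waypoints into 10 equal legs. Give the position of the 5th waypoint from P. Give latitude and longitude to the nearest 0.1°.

Write both endpoints as unit vectors p₁, p₂ with components (cos φ cos λ, cos φ sin λ, sin φ).
The central angle between the endpoints is δ = arccos(p₁·p₂) ≈ 1.725 rad (98.8°).
Interpolate at f = 5/10 with slerp weights a = sin((1−f)δ)/sin δ ≈ 0.769, b = sin(fδ)/sin δ ≈ 0.769.
p = a·p₁ + b·p₂ ≈ (0.136, -0.071, 0.988); φ = arcsin(p_z) ≈ 81.16°, λ = atan2(p_y, p_x) ≈ -27.50°.

≈ lat 81.2°, lon -27.5°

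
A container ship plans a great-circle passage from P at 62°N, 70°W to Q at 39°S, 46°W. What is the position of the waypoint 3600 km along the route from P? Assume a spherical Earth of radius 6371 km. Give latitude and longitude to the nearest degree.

≈ 31°N, 58°W

Convert each endpoint to a unit vector on the sphere (x = cos φ cos λ, y = cos φ sin λ, z = sin φ).
The central angle between the endpoints is δ = arccos(p₁·p₂) ≈ 1.795 rad (102.8°). The total great-circle distance is δ·R ≈ 1.795 × 6371 ≈ 11436 km, so the target fraction is f = 3600/11436 ≈ 0.315.
Interpolate at f ≈ 0.315 with slerp weights a = sin((1−f)δ)/sin δ ≈ 0.967, b = sin(fδ)/sin δ ≈ 0.549.
p = a·p₁ + b·p₂ ≈ (0.452, -0.733, 0.508); φ = arcsin(p_z) ≈ 30.52°, λ = atan2(p_y, p_x) ≈ -58.37°.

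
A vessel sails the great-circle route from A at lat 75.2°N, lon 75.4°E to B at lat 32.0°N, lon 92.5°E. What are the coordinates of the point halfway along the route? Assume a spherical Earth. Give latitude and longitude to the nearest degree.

Convert each endpoint to a unit vector on the sphere (x = cos φ cos λ, y = cos φ sin λ, z = sin φ).
The central angle between the endpoints is δ = arccos(p₁·p₂) ≈ 0.768 rad (44.0°).
Interpolate at f = 1/2 with slerp weights a = sin((1−f)δ)/sin δ ≈ 0.539, b = sin(fδ)/sin δ ≈ 0.539.
p = a·p₁ + b·p₂ ≈ (0.015, 0.590, 0.807); φ = arcsin(p_z) ≈ 53.82°, λ = atan2(p_y, p_x) ≈ 88.57°.

≈ lat 54°N, lon 89°E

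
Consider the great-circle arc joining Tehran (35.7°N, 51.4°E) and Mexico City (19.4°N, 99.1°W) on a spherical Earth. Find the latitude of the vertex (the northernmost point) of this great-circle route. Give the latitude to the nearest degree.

≈ 65°N

The great circle lies in the plane with unit normal n̂ = (p₁ × p₂)/|p₁ × p₂|.
Here n̂_z ≈ -0.428; the vertex latitude is φ_max = arccos|n̂_z| ≈ 64.7°.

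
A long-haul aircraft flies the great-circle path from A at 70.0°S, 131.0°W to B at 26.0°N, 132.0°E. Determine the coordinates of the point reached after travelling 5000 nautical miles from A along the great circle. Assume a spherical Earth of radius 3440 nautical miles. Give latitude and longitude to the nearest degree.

Write both endpoints as unit vectors p₁, p₂ with components (cos φ cos λ, cos φ sin λ, sin φ).
The central angle between the endpoints is δ = arccos(p₁·p₂) ≈ 2.037 rad (116.7°). The total great-circle distance is δ·R ≈ 2.037 × 3440 ≈ 7007 nmi, so the target fraction is f = 5000/7007 ≈ 0.714.
Interpolate at f ≈ 0.714 with slerp weights a = sin((1−f)δ)/sin δ ≈ 0.617, b = sin(fδ)/sin δ ≈ 1.112.
p = a·p₁ + b·p₂ ≈ (-0.807, 0.583, -0.092); φ = arcsin(p_z) ≈ -5.28°, λ = atan2(p_y, p_x) ≈ 144.14°.

≈ 5°S, 144°E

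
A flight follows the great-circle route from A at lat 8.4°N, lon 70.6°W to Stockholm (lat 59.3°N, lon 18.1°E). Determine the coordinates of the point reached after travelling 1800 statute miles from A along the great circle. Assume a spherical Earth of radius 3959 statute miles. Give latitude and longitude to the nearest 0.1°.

≈ lat 30.2°N, lon 55.4°W

Write both endpoints as unit vectors p₁, p₂ with components (cos φ cos λ, cos φ sin λ, sin φ).
The central angle between the endpoints is δ = arccos(p₁·p₂) ≈ 1.433 rad (82.1°). The total great-circle distance is δ·R ≈ 1.433 × 3959 ≈ 5674 mi, so the target fraction is f = 1800/5674 ≈ 0.317.
Interpolate at f ≈ 0.317 with slerp weights a = sin((1−f)δ)/sin δ ≈ 0.838, b = sin(fδ)/sin δ ≈ 0.443.
p = a·p₁ + b·p₂ ≈ (0.490, -0.711, 0.504); φ = arcsin(p_z) ≈ 30.24°, λ = atan2(p_y, p_x) ≈ -55.42°.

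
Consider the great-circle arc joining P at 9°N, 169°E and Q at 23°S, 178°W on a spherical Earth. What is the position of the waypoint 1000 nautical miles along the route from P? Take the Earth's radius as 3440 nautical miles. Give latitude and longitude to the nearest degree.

≈ 7°S, 175°E

Write both endpoints as unit vectors p₁, p₂ with components (cos φ cos λ, cos φ sin λ, sin φ).
The central angle between the endpoints is δ = arccos(p₁·p₂) ≈ 0.601 rad (34.4°). The total great-circle distance is δ·R ≈ 0.601 × 3440 ≈ 2068 nmi, so the target fraction is f = 1000/2068 ≈ 0.484.
Interpolate at f ≈ 0.484 with slerp weights a = sin((1−f)δ)/sin δ ≈ 0.540, b = sin(fδ)/sin δ ≈ 0.507.
p = a·p₁ + b·p₂ ≈ (-0.990, 0.085, -0.114); φ = arcsin(p_z) ≈ -6.52°, λ = atan2(p_y, p_x) ≈ 175.06°.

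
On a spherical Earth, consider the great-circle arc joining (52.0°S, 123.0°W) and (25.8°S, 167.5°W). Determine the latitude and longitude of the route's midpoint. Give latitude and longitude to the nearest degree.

The haversine formula gives a central angle δ ≈ 0.740 rad (42.4°) between the endpoints.
Interpolate at f = 1/2 with slerp weights a = sin((1−f)δ)/sin δ ≈ 0.536, b = sin(fδ)/sin δ ≈ 0.536.
p = a·p₁ + b·p₂ ≈ (-0.651, -0.381, -0.656); φ = arcsin(p_z) ≈ -41.00°, λ = atan2(p_y, p_x) ≈ -149.64°.

≈ (41°S, 150°W)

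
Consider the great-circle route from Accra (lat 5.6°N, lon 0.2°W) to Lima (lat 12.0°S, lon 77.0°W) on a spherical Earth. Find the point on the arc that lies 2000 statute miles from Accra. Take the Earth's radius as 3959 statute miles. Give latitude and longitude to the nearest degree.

≈ lat 2°S, lon 28°W

The haversine formula gives a central angle δ ≈ 1.367 rad (78.3°) between the endpoints. The total great-circle distance is δ·R ≈ 1.367 × 3959 ≈ 5413 mi, so the target fraction is f = 2000/5413 ≈ 0.369.
Interpolate at f ≈ 0.369 with slerp weights a = sin((1−f)δ)/sin δ ≈ 0.775, b = sin(fδ)/sin δ ≈ 0.494.
p = a·p₁ + b·p₂ ≈ (0.880, -0.474, -0.027); φ = arcsin(p_z) ≈ -1.55°, λ = atan2(p_y, p_x) ≈ -28.28°.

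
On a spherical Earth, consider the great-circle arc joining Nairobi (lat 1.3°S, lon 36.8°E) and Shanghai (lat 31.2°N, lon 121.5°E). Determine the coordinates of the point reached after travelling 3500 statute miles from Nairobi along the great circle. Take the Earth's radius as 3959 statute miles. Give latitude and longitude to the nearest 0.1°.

≈ lat 22.8°N, lon 82.6°E

From cos δ = sin φ₁ sin φ₂ + cos φ₁ cos φ₂ cos Δλ, the central angle is δ ≈ 1.504 rad (86.1°). The total great-circle distance is δ·R ≈ 1.504 × 3959 ≈ 5952 mi, so the target fraction is f = 3500/5952 ≈ 0.588.
Interpolate at f ≈ 0.588 with slerp weights a = sin((1−f)δ)/sin δ ≈ 0.582, b = sin(fδ)/sin δ ≈ 0.775.
p = a·p₁ + b·p₂ ≈ (0.119, 0.914, 0.388); φ = arcsin(p_z) ≈ 22.85°, λ = atan2(p_y, p_x) ≈ 82.55°.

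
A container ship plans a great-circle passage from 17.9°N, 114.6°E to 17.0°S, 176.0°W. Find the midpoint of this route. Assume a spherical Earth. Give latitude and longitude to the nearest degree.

Convert each endpoint to a unit vector on the sphere (x = cos φ cos λ, y = cos φ sin λ, z = sin φ).
The central angle between the endpoints is δ = arccos(p₁·p₂) ≈ 1.338 rad (76.7°).
Interpolate at f = 1/2 with slerp weights a = sin((1−f)δ)/sin δ ≈ 0.637, b = sin(fδ)/sin δ ≈ 0.637.
p = a·p₁ + b·p₂ ≈ (-0.861, 0.509, 0.010); φ = arcsin(p_z) ≈ 0.55°, λ = atan2(p_y, p_x) ≈ 149.40°.

≈ 1°N, 149°E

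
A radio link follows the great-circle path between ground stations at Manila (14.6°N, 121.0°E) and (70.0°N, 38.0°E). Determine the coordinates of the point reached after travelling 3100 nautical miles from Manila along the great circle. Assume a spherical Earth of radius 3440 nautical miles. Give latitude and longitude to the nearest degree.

≈ (60°N, 87°E)

Convert each endpoint to a unit vector on the sphere (x = cos φ cos λ, y = cos φ sin λ, z = sin φ).
The central angle between the endpoints is δ = arccos(p₁·p₂) ≈ 1.290 rad (73.9°). The total great-circle distance is δ·R ≈ 1.290 × 3440 ≈ 4437 nmi, so the target fraction is f = 3100/4437 ≈ 0.699.
Interpolate at f ≈ 0.699 with slerp weights a = sin((1−f)δ)/sin δ ≈ 0.394, b = sin(fδ)/sin δ ≈ 0.816.
p = a·p₁ + b·p₂ ≈ (0.023, 0.499, 0.866); φ = arcsin(p_z) ≈ 60.03°, λ = atan2(p_y, p_x) ≈ 87.33°.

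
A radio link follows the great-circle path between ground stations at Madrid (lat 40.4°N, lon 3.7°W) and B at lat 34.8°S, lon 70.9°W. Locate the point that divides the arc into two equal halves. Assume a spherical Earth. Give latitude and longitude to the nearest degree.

The haversine formula gives a central angle δ ≈ 1.699 rad (97.3°) between the endpoints.
Interpolate at f = 1/2 with slerp weights a = sin((1−f)δ)/sin δ ≈ 0.757, b = sin(fδ)/sin δ ≈ 0.757.
p = a·p₁ + b·p₂ ≈ (0.779, -0.625, 0.059); φ = arcsin(p_z) ≈ 3.36°, λ = atan2(p_y, p_x) ≈ -38.73°.

≈ lat 3°N, lon 39°W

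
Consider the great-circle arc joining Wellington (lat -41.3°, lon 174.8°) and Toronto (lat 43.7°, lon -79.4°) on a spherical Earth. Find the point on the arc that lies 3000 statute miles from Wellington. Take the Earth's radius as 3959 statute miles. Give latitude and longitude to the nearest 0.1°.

The haversine formula gives a central angle δ ≈ 2.219 rad (127.1°) between the endpoints. The total great-circle distance is δ·R ≈ 2.219 × 3959 ≈ 8786 mi, so the target fraction is f = 3000/8786 ≈ 0.341.
Interpolate at f ≈ 0.341 with slerp weights a = sin((1−f)δ)/sin δ ≈ 1.247, b = sin(fδ)/sin δ ≈ 0.862.
p = a·p₁ + b·p₂ ≈ (-0.818, -0.528, -0.227); φ = arcsin(p_z) ≈ -13.14°, λ = atan2(p_y, p_x) ≈ -147.18°.

≈ lat -13.1°, lon -147.2°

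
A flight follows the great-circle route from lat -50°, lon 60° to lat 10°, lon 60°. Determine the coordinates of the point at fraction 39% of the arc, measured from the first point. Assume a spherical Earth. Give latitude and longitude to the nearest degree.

≈ lat -27°, lon 60°

Convert each endpoint to a unit vector on the sphere (x = cos φ cos λ, y = cos φ sin λ, z = sin φ).
The central angle between the endpoints is δ = arccos(p₁·p₂) ≈ 1.047 rad (60.0°).
Interpolate at f = 0.39 with slerp weights a = sin((1−f)δ)/sin δ ≈ 0.688, b = sin(fδ)/sin δ ≈ 0.459.
p = a·p₁ + b·p₂ ≈ (0.447, 0.774, -0.448); φ = arcsin(p_z) ≈ -26.60°, λ = atan2(p_y, p_x) ≈ 60.00°.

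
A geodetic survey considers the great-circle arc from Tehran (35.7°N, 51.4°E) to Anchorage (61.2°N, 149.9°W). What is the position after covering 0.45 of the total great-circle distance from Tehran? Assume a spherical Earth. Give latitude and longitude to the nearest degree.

Write both endpoints as unit vectors p₁, p₂ with components (cos φ cos λ, cos φ sin λ, sin φ).
The central angle between the endpoints is δ = arccos(p₁·p₂) ≈ 1.423 rad (81.6°).
Interpolate at f = 0.45 with slerp weights a = sin((1−f)δ)/sin δ ≈ 0.713, b = sin(fδ)/sin δ ≈ 0.604.
p = a·p₁ + b·p₂ ≈ (0.109, 0.307, 0.946); φ = arcsin(p_z) ≈ 71.00°, λ = atan2(p_y, p_x) ≈ 70.35°.

≈ 71°N, 70°E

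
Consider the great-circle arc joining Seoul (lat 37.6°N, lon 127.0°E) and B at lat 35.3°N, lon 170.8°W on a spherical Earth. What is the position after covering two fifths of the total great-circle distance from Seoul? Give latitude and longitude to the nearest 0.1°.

≈ lat 40.8°N, lon 152.1°E

Convert each endpoint to a unit vector on the sphere (x = cos φ cos λ, y = cos φ sin λ, z = sin φ).
The central angle between the endpoints is δ = arccos(p₁·p₂) ≈ 0.858 rad (49.1°).
Interpolate at f = 2/5 with slerp weights a = sin((1−f)δ)/sin δ ≈ 0.651, b = sin(fδ)/sin δ ≈ 0.445.
p = a·p₁ + b·p₂ ≈ (-0.669, 0.354, 0.654); φ = arcsin(p_z) ≈ 40.85°, λ = atan2(p_y, p_x) ≈ 152.12°.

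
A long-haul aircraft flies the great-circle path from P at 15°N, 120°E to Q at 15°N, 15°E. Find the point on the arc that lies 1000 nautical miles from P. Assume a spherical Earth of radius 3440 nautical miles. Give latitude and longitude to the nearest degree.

≈ 20°N, 103°E

Write both endpoints as unit vectors p₁, p₂ with components (cos φ cos λ, cos φ sin λ, sin φ).
The central angle between the endpoints is δ = arccos(p₁·p₂) ≈ 1.746 rad (100.0°). The total great-circle distance is δ·R ≈ 1.746 × 3440 ≈ 6007 nmi, so the target fraction is f = 1000/6007 ≈ 0.166.
Interpolate at f ≈ 0.166 with slerp weights a = sin((1−f)δ)/sin δ ≈ 1.009, b = sin(fδ)/sin δ ≈ 0.291.
p = a·p₁ + b·p₂ ≈ (-0.216, 0.917, 0.336); φ = arcsin(p_z) ≈ 19.66°, λ = atan2(p_y, p_x) ≈ 103.24°.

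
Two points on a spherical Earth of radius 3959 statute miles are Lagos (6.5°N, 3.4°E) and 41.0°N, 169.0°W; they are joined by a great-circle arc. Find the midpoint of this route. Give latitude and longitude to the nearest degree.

≈ 71°N, 19°W

From cos δ = sin φ₁ sin φ₂ + cos φ₁ cos φ₂ cos Δλ, the central angle is δ ≈ 2.304 rad (132.0°).
Interpolate at f = 1/2 with slerp weights a = sin((1−f)δ)/sin δ ≈ 1.229, b = sin(fδ)/sin δ ≈ 1.229.
p = a·p₁ + b·p₂ ≈ (0.308, -0.105, 0.945); φ = arcsin(p_z) ≈ 70.99°, λ = atan2(p_y, p_x) ≈ -18.73°.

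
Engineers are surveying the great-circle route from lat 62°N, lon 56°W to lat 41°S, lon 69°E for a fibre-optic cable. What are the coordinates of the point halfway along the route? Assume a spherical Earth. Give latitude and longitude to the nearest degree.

The haversine formula gives a central angle δ ≈ 2.469 rad (141.5°) between the endpoints.
Interpolate at f = 1/2 with slerp weights a = sin((1−f)δ)/sin δ ≈ 1.516, b = sin(fδ)/sin δ ≈ 1.516.
p = a·p₁ + b·p₂ ≈ (0.808, 0.478, 0.344); φ = arcsin(p_z) ≈ 20.12°, λ = atan2(p_y, p_x) ≈ 30.61°.

≈ lat 20°N, lon 31°E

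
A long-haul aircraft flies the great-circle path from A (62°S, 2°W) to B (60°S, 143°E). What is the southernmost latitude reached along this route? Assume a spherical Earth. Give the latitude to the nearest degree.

The great circle lies in the plane with unit normal n̂ = (p₁ × p₂)/|p₁ × p₂|.
Here n̂_z ≈ +0.164; the vertex latitude is φ_max = arccos|n̂_z| ≈ 80.5°.
Check via Clairaut: cos φ_max = |cos φ₁| · sin C = cos(62.0°)·sin(159.5°) ≈ 0.164, again giving ≈ 80.5°.

≈ 81°S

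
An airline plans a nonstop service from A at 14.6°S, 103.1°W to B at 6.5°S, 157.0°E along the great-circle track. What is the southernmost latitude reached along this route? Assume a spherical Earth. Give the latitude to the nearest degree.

The great circle lies in the plane with unit normal n̂ = (p₁ × p₂)/|p₁ × p₂|.
Here n̂_z ≈ -0.956; the vertex latitude is φ_max = arccos|n̂_z| ≈ 17.0°.
Check via Clairaut: cos φ_max = |cos φ₁| · sin C = cos(14.6°)·sin(98.9°) ≈ 0.956, again giving ≈ 17.0°.

≈ 17°S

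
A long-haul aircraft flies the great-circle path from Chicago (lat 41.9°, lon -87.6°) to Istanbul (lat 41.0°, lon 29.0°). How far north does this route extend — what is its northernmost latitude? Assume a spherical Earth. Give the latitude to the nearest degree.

≈ 59°

The great circle lies in the plane with unit normal n̂ = (p₁ × p₂)/|p₁ × p₂|.
Here n̂_z ≈ +0.511; the vertex latitude is φ_max = arccos|n̂_z| ≈ 59.3°.
Check via Clairaut: cos φ_max = |cos φ₁| · sin C = cos(41.9°)·sin(43.4°) ≈ 0.511, again giving ≈ 59.3°.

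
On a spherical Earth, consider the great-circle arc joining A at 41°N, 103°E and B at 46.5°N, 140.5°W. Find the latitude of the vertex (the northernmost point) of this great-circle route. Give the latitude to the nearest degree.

The great circle lies in the plane with unit normal n̂ = (p₁ × p₂)/|p₁ × p₂|.
Here n̂_z ≈ +0.479; the vertex latitude is φ_max = arccos|n̂_z| ≈ 61.4°.
Check via Clairaut: cos φ_max = |cos φ₁| · sin C = cos(41.0°)·sin(39.4°) ≈ 0.479, again giving ≈ 61.4°.

≈ 61°N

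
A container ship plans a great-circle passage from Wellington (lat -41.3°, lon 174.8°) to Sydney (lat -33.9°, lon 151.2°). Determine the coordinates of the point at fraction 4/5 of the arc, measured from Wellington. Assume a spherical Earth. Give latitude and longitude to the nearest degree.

From cos δ = sin φ₁ sin φ₂ + cos φ₁ cos φ₂ cos Δλ, the central angle is δ ≈ 0.350 rad (20.0°).
Interpolate at f = 4/5 with slerp weights a = sin((1−f)δ)/sin δ ≈ 0.204, b = sin(fδ)/sin δ ≈ 0.806.
p = a·p₁ + b·p₂ ≈ (-0.739, 0.336, -0.584); φ = arcsin(p_z) ≈ -35.74°, λ = atan2(p_y, p_x) ≈ 155.53°.

≈ lat -36°, lon 156°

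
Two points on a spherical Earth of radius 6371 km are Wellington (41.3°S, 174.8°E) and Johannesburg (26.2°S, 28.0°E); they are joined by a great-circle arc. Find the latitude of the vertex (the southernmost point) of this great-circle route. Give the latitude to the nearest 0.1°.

The great circle lies in the plane with unit normal n̂ = (p₁ × p₂)/|p₁ × p₂|.
Here n̂_z ≈ -0.384; the vertex latitude is φ_max = arccos|n̂_z| ≈ 67.4°.
Check via Clairaut: cos φ_max = |cos φ₁| · sin C = cos(41.3°)·sin(149.3°) ≈ 0.384, again giving ≈ 67.4°.

≈ 67.4°S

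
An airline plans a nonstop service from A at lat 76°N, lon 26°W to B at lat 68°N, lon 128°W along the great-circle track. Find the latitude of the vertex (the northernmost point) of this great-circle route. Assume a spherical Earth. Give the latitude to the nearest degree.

The great circle lies in the plane with unit normal n̂ = (p₁ × p₂)/|p₁ × p₂|.
Here n̂_z ≈ -0.187; the vertex latitude is φ_max = arccos|n̂_z| ≈ 79.2°.

≈ 79°N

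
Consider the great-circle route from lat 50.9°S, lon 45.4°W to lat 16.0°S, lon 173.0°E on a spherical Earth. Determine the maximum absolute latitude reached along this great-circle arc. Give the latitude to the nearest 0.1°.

≈ 67.0°S

The great circle lies in the plane with unit normal n̂ = (p₁ × p₂)/|p₁ × p₂|.
Here n̂_z ≈ -0.390; the vertex latitude is φ_max = arccos|n̂_z| ≈ 67.0°.
Check via Clairaut: cos φ_max = |cos φ₁| · sin C = cos(50.9°)·sin(141.8°) ≈ 0.390, again giving ≈ 67.0°.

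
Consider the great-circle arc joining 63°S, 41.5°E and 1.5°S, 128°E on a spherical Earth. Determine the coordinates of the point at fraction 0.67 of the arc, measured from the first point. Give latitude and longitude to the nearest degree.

Convert each endpoint to a unit vector on the sphere (x = cos φ cos λ, y = cos φ sin λ, z = sin φ).
The central angle between the endpoints is δ = arccos(p₁·p₂) ≈ 1.520 rad (87.1°).
Interpolate at f = 0.67 with slerp weights a = sin((1−f)δ)/sin δ ≈ 0.481, b = sin(fδ)/sin δ ≈ 0.852.
p = a·p₁ + b·p₂ ≈ (-0.361, 0.816, -0.451); φ = arcsin(p_z) ≈ -26.82°, λ = atan2(p_y, p_x) ≈ 113.85°.

≈ 27°S, 114°E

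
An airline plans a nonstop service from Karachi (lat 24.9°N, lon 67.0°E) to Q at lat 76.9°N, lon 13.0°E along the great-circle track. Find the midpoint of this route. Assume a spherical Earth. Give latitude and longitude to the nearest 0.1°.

The haversine formula gives a central angle δ ≈ 1.011 rad (57.9°) between the endpoints.
Interpolate at f = 1/2 with slerp weights a = sin((1−f)δ)/sin δ ≈ 0.571, b = sin(fδ)/sin δ ≈ 0.571.
p = a·p₁ + b·p₂ ≈ (0.329, 0.506, 0.797); φ = arcsin(p_z) ≈ 52.87°, λ = atan2(p_y, p_x) ≈ 57.00°.

≈ lat 52.9°N, lon 57.0°E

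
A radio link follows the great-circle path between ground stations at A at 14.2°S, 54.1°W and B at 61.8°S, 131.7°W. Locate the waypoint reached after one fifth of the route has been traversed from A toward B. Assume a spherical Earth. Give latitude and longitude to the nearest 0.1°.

≈ 26.6°S, 61.8°W

Convert each endpoint to a unit vector on the sphere (x = cos φ cos λ, y = cos φ sin λ, z = sin φ).
The central angle between the endpoints is δ = arccos(p₁·p₂) ≈ 1.251 rad (71.7°).
Interpolate at f = 1/5 with slerp weights a = sin((1−f)δ)/sin δ ≈ 0.887, b = sin(fδ)/sin δ ≈ 0.261.
p = a·p₁ + b·p₂ ≈ (0.422, -0.788, -0.447); φ = arcsin(p_z) ≈ -26.58°, λ = atan2(p_y, p_x) ≈ -61.83°.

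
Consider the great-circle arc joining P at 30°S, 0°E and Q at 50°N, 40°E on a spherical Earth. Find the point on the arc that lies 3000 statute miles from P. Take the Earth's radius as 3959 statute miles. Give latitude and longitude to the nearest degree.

≈ 10°N, 17°E

Convert each endpoint to a unit vector on the sphere (x = cos φ cos λ, y = cos φ sin λ, z = sin φ).
The central angle between the endpoints is δ = arccos(p₁·p₂) ≈ 1.527 rad (87.5°). The total great-circle distance is δ·R ≈ 1.527 × 3959 ≈ 6047 mi, so the target fraction is f = 3000/6047 ≈ 0.496.
Interpolate at f ≈ 0.496 with slerp weights a = sin((1−f)δ)/sin δ ≈ 0.697, b = sin(fδ)/sin δ ≈ 0.688.
p = a·p₁ + b·p₂ ≈ (0.942, 0.284, 0.179); φ = arcsin(p_z) ≈ 10.30°, λ = atan2(p_y, p_x) ≈ 16.79°.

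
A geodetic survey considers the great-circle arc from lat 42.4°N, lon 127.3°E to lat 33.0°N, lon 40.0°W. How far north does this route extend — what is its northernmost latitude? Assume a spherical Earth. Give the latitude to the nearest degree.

The great circle lies in the plane with unit normal n̂ = (p₁ × p₂)/|p₁ × p₂|.
Here n̂_z ≈ -0.140; the vertex latitude is φ_max = arccos|n̂_z| ≈ 81.9°.

≈ 82°N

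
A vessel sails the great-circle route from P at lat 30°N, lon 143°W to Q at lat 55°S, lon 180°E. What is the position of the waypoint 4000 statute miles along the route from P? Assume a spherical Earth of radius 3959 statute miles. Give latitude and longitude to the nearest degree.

The haversine formula gives a central angle δ ≈ 1.584 rad (90.7°) between the endpoints. The total great-circle distance is δ·R ≈ 1.584 × 3959 ≈ 6270 mi, so the target fraction is f = 4000/6270 ≈ 0.638.
Interpolate at f ≈ 0.638 with slerp weights a = sin((1−f)δ)/sin δ ≈ 0.542, b = sin(fδ)/sin δ ≈ 0.847.
p = a·p₁ + b·p₂ ≈ (-0.861, -0.283, -0.423); φ = arcsin(p_z) ≈ -25.00°, λ = atan2(p_y, p_x) ≈ -161.82°.

≈ lat 25°S, lon 162°W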